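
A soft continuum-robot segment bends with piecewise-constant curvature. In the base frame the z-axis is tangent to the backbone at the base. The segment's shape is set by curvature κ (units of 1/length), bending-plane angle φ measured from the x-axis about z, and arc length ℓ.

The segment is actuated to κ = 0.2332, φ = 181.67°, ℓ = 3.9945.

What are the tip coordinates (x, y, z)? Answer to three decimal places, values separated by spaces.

-1.729 -0.050 3.441

θ = κ·ℓ = 0.2332 × 3.9945 = 0.93152 rad
ρ = (1 − cos θ)/κ = (1 − 0.59662)/0.2332 = 1.72977
z = sin θ / κ = 0.80253/0.2332 = 3.44136
x = ρ cos φ = 1.72977 × cos(181.67°) = -1.72904
y = ρ sin φ = 1.72977 × sin(181.67°) = -0.05041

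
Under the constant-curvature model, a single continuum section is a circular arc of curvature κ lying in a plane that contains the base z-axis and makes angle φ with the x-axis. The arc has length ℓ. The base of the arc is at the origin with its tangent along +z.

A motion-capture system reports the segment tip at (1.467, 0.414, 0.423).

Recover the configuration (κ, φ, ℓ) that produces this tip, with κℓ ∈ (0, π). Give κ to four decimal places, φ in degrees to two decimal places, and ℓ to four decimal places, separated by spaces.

1.2183 15.76 2.1344

ρ = √(x²+y²) = √(1.467² + 0.414²) = 1.52430
φ = atan2(y, x) mod 360° = atan2(0.414, 1.467) = 15.7595°
|p|² = ρ² + z² = 1.52430² + 0.423² = 2.50241
κ = 2ρ / |p|² = 2×1.52430 / 2.50241 = 1.21826
θ = 2·atan2(ρ, z) = 2·atan2(1.52430, 0.423) = 2.60021 rad
ℓ = θ/κ = 2.60021/1.21826 = 2.13436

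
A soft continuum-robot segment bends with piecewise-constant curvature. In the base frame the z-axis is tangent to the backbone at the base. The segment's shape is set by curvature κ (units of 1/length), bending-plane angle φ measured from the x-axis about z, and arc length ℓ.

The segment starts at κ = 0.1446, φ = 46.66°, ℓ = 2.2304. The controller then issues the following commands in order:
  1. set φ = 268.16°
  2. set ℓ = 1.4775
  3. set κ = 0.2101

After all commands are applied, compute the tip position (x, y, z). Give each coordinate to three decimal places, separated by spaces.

initial: κ=0.1446, φ=46.66°, ℓ=2.2304
cmd 1: set φ=268.16° → (κ,φ,ℓ)=(0.1446,268.16°,2.2304) → tip=(-0.0114,-0.3564,2.1919)
cmd 2: set ℓ=1.4775 → (κ,φ,ℓ)=(0.1446,268.16°,1.4775) → tip=(-0.0050,-0.1572,1.4663)
cmd 3: set κ=0.2101 → (κ,φ,ℓ)=(0.2101,268.16°,1.4775) → tip=(-0.0073,-0.2274,1.4539)

-0.007 -0.227 1.454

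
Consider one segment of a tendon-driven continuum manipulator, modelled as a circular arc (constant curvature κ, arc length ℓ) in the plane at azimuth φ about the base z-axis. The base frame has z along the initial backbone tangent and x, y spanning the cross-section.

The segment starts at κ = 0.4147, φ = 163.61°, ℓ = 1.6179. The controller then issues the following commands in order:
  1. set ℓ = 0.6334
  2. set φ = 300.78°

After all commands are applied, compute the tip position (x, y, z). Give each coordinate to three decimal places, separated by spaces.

initial: κ=0.4147, φ=163.61°, ℓ=1.6179
cmd 1: set ℓ=0.6334 → (κ,φ,ℓ)=(0.4147,163.61°,0.6334) → tip=(-0.0793,0.0233,0.6261)
cmd 2: set φ=300.78° → (κ,φ,ℓ)=(0.4147,300.78°,0.6334) → tip=(0.0423,-0.0711,0.6261)

0.042 -0.071 0.626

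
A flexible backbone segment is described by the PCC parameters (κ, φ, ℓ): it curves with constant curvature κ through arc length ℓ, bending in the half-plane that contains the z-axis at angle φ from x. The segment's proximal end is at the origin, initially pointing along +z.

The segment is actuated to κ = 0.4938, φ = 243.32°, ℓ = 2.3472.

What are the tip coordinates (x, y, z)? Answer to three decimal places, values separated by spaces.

-0.545 -1.085 1.856

θ = κ·ℓ = 0.4938 × 2.3472 = 1.15905 rad
ρ = (1 − cos θ)/κ = (1 − 0.40021)/0.4938 = 1.21464
z = sin θ / κ = 0.91642/0.4938 = 1.85586
x = ρ cos φ = 1.21464 × cos(243.32°) = -0.54538
y = ρ sin φ = 1.21464 × sin(243.32°) = -1.08531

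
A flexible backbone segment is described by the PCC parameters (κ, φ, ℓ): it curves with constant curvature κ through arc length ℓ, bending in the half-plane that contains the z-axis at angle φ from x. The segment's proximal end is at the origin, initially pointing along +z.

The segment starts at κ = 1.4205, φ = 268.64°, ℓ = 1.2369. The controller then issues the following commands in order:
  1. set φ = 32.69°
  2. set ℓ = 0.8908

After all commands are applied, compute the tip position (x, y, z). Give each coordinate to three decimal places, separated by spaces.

0.414 0.266 0.671

initial: κ=1.4205, φ=268.64°, ℓ=1.2369
cmd 1: set φ=32.69° → (κ,φ,ℓ)=(1.4205,32.69°,1.2369) → tip=(0.7022,0.4506,0.6918)
cmd 2: set ℓ=0.8908 → (κ,φ,ℓ)=(1.4205,32.69°,0.8908) → tip=(0.4143,0.2659,0.6714)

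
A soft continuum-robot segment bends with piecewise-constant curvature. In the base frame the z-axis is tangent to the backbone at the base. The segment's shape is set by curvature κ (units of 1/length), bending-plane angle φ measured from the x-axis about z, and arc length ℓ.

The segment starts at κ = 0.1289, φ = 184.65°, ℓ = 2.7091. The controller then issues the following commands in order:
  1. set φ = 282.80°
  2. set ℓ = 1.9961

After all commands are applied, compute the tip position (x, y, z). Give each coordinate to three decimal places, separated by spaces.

initial: κ=0.1289, φ=184.65°, ℓ=2.7091
cmd 1: set φ=282.80° → (κ,φ,ℓ)=(0.1289,282.80°,2.7091) → tip=(0.1037,-0.4566,2.6544)
cmd 2: set ℓ=1.9961 → (κ,φ,ℓ)=(0.1289,282.80°,1.9961) → tip=(0.0566,-0.2490,1.9741)

0.057 -0.249 1.974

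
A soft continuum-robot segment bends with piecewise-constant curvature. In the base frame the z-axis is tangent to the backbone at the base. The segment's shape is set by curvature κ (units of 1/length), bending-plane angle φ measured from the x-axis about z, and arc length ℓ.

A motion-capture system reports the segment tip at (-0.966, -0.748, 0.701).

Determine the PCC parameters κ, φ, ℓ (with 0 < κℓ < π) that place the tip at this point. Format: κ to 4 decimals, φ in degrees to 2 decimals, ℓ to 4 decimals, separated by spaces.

ρ = √(x²+y²) = √(-0.966² + -0.748²) = 1.22174
φ = atan2(y, x) mod 360° = atan2(-0.748, -0.966) = 217.7516°
|p|² = ρ² + z² = 1.22174² + 0.701² = 1.98406
κ = 2ρ / |p|² = 2×1.22174 / 1.98406 = 1.23156
θ = 2·atan2(ρ, z) = 2·atan2(1.22174, 0.701) = 2.09977 rad
ℓ = θ/κ = 2.09977/1.23156 = 1.70497

1.2316 217.75 1.7050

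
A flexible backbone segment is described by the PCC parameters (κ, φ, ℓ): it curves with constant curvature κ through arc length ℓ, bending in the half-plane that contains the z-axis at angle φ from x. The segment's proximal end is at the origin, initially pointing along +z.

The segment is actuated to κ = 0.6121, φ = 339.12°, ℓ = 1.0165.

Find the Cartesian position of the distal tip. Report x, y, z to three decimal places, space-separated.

θ = κ·ℓ = 0.6121 × 1.0165 = 0.62220 rad
ρ = (1 − cos θ)/κ = (1 − 0.81260)/0.6121 = 0.30616
z = sin θ / κ = 0.58282/0.6121 = 0.95217
x = ρ cos φ = 0.30616 × cos(339.12°) = 0.28606
y = ρ sin φ = 0.30616 × sin(339.12°) = -0.10912

0.286 -0.109 0.952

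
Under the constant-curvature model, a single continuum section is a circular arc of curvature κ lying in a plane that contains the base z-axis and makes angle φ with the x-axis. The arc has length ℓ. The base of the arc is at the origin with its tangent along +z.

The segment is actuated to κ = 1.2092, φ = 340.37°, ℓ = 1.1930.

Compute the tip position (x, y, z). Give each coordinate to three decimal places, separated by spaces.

θ = κ·ℓ = 1.2092 × 1.1930 = 1.44258 rad
ρ = (1 − cos θ)/κ = (1 − 0.12787)/1.2092 = 0.72125
z = sin θ / κ = 0.99179/1.2092 = 0.82020
x = ρ cos φ = 0.72125 × cos(340.37°) = 0.67933
y = ρ sin φ = 0.72125 × sin(340.37°) = -0.24230

0.679 -0.242 0.820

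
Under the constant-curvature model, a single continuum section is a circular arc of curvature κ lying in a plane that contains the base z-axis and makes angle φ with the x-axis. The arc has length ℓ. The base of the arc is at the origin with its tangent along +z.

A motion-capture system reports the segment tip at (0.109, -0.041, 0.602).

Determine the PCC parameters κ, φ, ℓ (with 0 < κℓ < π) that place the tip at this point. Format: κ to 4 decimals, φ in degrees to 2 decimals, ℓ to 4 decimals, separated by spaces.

0.6195 339.39 0.6169

ρ = √(x²+y²) = √(0.109² + -0.041²) = 0.11646
φ = atan2(y, x) mod 360° = atan2(-0.041, 0.109) = 339.3864°
|p|² = ρ² + z² = 0.11646² + 0.602² = 0.37597
κ = 2ρ / |p|² = 2×0.11646 / 0.37597 = 0.61950
θ = 2·atan2(ρ, z) = 2·atan2(0.11646, 0.602) = 0.38218 rad
ℓ = θ/κ = 0.38218/0.61950 = 0.61691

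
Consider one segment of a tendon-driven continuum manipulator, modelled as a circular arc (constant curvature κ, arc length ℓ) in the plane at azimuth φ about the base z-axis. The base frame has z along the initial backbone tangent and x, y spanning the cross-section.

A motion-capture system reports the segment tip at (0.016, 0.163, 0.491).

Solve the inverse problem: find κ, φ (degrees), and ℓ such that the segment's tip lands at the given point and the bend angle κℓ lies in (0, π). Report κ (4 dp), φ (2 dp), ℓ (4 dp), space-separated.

ρ = √(x²+y²) = √(0.016² + 0.163²) = 0.16378
φ = atan2(y, x) mod 360° = atan2(0.163, 0.016) = 84.3938°
|p|² = ρ² + z² = 0.16378² + 0.491² = 0.26791
κ = 2ρ / |p|² = 2×0.16378 / 0.26791 = 1.22269
θ = 2·atan2(ρ, z) = 2·atan2(0.16378, 0.491) = 0.64393 rad
ℓ = θ/κ = 0.64393/1.22269 = 0.52665

1.2227 84.39 0.5266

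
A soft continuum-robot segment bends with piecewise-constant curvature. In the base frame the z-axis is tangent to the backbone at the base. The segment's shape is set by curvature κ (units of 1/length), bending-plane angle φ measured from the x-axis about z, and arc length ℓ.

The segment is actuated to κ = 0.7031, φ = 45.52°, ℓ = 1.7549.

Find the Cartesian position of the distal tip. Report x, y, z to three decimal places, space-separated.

θ = κ·ℓ = 0.7031 × 1.7549 = 1.23387 rad
ρ = (1 − cos θ)/κ = (1 − 0.33059)/0.7031 = 0.95209
z = sin θ / κ = 0.94378/0.7031 = 1.34231
x = ρ cos φ = 0.95209 × cos(45.52°) = 0.66709
y = ρ sin φ = 0.95209 × sin(45.52°) = 0.67931

0.667 0.679 1.342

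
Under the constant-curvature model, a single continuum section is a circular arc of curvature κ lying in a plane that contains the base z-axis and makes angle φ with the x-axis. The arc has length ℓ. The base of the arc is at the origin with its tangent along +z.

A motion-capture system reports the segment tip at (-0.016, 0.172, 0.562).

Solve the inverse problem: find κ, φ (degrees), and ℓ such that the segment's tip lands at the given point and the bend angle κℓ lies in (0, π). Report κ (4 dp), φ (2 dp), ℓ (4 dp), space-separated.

0.9994 95.31 0.5968

ρ = √(x²+y²) = √(-0.016² + 0.172²) = 0.17274
φ = atan2(y, x) mod 360° = atan2(0.172, -0.016) = 95.3145°
|p|² = ρ² + z² = 0.17274² + 0.562² = 0.34568
κ = 2ρ / |p|² = 2×0.17274 / 0.34568 = 0.99942
θ = 2·atan2(ρ, z) = 2·atan2(0.17274, 0.562) = 0.59641 rad
ℓ = θ/κ = 0.59641/0.99942 = 0.59675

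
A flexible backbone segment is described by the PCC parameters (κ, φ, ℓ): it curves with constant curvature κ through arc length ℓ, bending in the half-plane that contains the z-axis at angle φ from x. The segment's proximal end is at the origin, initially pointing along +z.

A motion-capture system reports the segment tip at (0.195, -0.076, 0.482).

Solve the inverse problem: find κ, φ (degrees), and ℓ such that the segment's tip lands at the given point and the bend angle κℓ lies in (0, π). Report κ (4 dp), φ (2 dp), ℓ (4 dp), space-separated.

1.5159 338.71 0.5405

ρ = √(x²+y²) = √(0.195² + -0.076²) = 0.20929
φ = atan2(y, x) mod 360° = atan2(-0.076, 0.195) = 338.7070°
|p|² = ρ² + z² = 0.20929² + 0.482² = 0.27612
κ = 2ρ / |p|² = 2×0.20929 / 0.27612 = 1.51589
θ = 2·atan2(ρ, z) = 2·atan2(0.20929, 0.482) = 0.81928 rad
ℓ = θ/κ = 0.81928/1.51589 = 0.54047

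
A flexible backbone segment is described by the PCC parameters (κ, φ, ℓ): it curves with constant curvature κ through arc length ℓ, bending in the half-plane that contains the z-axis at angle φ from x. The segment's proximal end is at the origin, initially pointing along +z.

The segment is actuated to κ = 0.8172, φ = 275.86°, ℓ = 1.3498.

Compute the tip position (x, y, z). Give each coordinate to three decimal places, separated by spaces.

θ = κ·ℓ = 0.8172 × 1.3498 = 1.10306 rad
ρ = (1 − cos θ)/κ = (1 − 0.45087)/0.8172 = 0.67197
z = sin θ / κ = 0.89259/0.8172 = 1.09225
x = ρ cos φ = 0.67197 × cos(275.86°) = 0.06861
y = ρ sin φ = 0.67197 × sin(275.86°) = -0.66845

0.069 -0.668 1.092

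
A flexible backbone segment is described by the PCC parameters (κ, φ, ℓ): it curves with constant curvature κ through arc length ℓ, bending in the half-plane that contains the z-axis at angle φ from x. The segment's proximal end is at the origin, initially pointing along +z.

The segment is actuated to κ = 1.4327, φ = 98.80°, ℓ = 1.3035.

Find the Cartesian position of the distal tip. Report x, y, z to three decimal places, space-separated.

θ = κ·ℓ = 1.4327 × 1.3035 = 1.86752 rad
ρ = (1 − cos θ)/κ = (1 − -0.29239)/1.4327 = 0.90207
z = sin θ / κ = 0.95630/1.4327 = 0.66748
x = ρ cos φ = 0.90207 × cos(98.80°) = -0.13800
y = ρ sin φ = 0.90207 × sin(98.80°) = 0.89145

-0.138 0.891 0.667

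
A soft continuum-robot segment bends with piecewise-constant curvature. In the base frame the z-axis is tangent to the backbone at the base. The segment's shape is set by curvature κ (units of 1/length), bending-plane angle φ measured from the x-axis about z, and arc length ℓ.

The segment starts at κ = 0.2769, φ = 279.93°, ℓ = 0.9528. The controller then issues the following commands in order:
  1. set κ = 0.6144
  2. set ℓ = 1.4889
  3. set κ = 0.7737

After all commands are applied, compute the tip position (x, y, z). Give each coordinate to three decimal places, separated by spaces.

0.132 -0.755 1.181

initial: κ=0.2769, φ=279.93°, ℓ=0.9528
cmd 1: set κ=0.6144 → (κ,φ,ℓ)=(0.6144,279.93°,0.9528) → tip=(0.0467,-0.2670,0.8993)
cmd 2: set ℓ=1.4889 → (κ,φ,ℓ)=(0.6144,279.93°,1.4889) → tip=(0.1095,-0.6253,1.2898)
cmd 3: set κ=0.7737 → (κ,φ,ℓ)=(0.7737,279.93°,1.4889) → tip=(0.1322,-0.7554,1.1808)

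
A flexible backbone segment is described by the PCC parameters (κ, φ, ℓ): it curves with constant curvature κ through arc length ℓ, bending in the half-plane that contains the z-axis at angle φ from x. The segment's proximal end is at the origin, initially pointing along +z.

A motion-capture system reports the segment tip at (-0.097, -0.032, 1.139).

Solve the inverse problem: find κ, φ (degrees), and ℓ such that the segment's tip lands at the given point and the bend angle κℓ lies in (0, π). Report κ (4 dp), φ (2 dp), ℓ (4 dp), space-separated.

ρ = √(x²+y²) = √(-0.097² + -0.032²) = 0.10214
φ = atan2(y, x) mod 360° = atan2(-0.032, -0.097) = 198.2576°
|p|² = ρ² + z² = 0.10214² + 1.139² = 1.30775
κ = 2ρ / |p|² = 2×0.10214 / 1.30775 = 0.15621
θ = 2·atan2(ρ, z) = 2·atan2(0.10214, 1.139) = 0.17888 rad
ℓ = θ/κ = 0.17888/0.15621 = 1.14510

0.1562 198.26 1.1451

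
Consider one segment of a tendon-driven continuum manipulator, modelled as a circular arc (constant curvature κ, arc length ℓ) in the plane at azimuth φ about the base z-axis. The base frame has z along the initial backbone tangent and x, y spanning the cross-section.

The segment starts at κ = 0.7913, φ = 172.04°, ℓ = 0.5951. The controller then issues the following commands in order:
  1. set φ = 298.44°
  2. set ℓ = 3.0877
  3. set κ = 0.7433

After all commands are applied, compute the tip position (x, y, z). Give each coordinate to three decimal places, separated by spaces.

initial: κ=0.7913, φ=172.04°, ℓ=0.5951
cmd 1: set φ=298.44° → (κ,φ,ℓ)=(0.7913,298.44°,0.5951) → tip=(0.0655,-0.1209,0.5733)
cmd 2: set ℓ=3.0877 → (κ,φ,ℓ)=(0.7913,298.44°,3.0877) → tip=(1.0628,-1.9624,0.8125)
cmd 3: set κ=0.7433 → (κ,φ,ℓ)=(0.7433,298.44°,3.0877) → tip=(1.0652,-1.9668,1.0076)

1.065 -1.967 1.008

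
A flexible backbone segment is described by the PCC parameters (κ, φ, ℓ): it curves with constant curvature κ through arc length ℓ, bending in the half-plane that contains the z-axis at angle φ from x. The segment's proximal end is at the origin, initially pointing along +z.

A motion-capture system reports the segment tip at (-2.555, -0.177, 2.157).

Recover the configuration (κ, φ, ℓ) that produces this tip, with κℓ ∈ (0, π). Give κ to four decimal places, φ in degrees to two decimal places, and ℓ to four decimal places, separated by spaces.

0.4569 183.96 3.8123

ρ = √(x²+y²) = √(-2.555² + -0.177²) = 2.56112
φ = atan2(y, x) mod 360° = atan2(-0.177, -2.555) = 183.9629°
|p|² = ρ² + z² = 2.56112² + 2.157² = 11.21200
κ = 2ρ / |p|² = 2×2.56112 / 11.21200 = 0.45685
θ = 2·atan2(ρ, z) = 2·atan2(2.56112, 2.157) = 1.74169 rad
ℓ = θ/κ = 1.74169/0.45685 = 3.81235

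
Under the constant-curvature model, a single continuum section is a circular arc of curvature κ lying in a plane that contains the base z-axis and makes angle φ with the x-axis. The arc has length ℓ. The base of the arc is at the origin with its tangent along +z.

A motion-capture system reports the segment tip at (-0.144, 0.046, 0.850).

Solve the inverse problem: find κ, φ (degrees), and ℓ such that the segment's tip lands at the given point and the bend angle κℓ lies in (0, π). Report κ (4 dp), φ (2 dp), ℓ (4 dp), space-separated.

ρ = √(x²+y²) = √(-0.144² + 0.046²) = 0.15117
φ = atan2(y, x) mod 360° = atan2(0.046, -0.144) = 162.2842°
|p|² = ρ² + z² = 0.15117² + 0.850² = 0.74535
κ = 2ρ / |p|² = 2×0.15117 / 0.74535 = 0.40563
θ = 2·atan2(ρ, z) = 2·atan2(0.15117, 0.850) = 0.35201 rad
ℓ = θ/κ = 0.35201/0.40563 = 0.86781

0.4056 162.28 0.8678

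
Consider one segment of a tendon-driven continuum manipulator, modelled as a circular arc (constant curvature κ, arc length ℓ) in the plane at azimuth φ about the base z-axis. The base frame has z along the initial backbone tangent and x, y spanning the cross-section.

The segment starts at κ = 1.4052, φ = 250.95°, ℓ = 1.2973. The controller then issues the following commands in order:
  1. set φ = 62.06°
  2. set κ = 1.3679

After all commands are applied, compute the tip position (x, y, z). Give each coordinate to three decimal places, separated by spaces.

initial: κ=1.4052, φ=250.95°, ℓ=1.2973
cmd 1: set φ=62.06° → (κ,φ,ℓ)=(1.4052,62.06°,1.2973) → tip=(0.4166,0.7856,0.6891)
cmd 2: set κ=1.3679 → (κ,φ,ℓ)=(1.3679,62.06°,1.2973) → tip=(0.4118,0.7765,0.7159)

0.412 0.777 0.716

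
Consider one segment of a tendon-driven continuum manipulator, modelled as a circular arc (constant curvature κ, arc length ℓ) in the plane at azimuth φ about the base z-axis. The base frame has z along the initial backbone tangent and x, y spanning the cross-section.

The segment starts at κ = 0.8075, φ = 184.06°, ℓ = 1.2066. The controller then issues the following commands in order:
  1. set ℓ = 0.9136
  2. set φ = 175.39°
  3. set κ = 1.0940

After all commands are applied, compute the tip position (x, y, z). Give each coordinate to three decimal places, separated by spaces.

-0.418 0.034 0.769

initial: κ=0.8075, φ=184.06°, ℓ=1.2066
cmd 1: set ℓ=0.9136 → (κ,φ,ℓ)=(0.8075,184.06°,0.9136) → tip=(-0.3212,-0.0228,0.8330)
cmd 2: set φ=175.39° → (κ,φ,ℓ)=(0.8075,175.39°,0.9136) → tip=(-0.3209,0.0259,0.8330)
cmd 3: set κ=1.0940 → (κ,φ,ℓ)=(1.0940,175.39°,0.9136) → tip=(-0.4184,0.0337,0.7689)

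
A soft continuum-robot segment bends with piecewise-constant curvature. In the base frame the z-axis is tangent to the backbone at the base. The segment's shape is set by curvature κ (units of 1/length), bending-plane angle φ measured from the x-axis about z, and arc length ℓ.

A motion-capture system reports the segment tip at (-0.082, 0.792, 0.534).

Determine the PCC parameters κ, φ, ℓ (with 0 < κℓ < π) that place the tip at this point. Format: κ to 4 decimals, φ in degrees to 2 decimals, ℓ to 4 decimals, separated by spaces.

1.7326 95.91 1.1313

ρ = √(x²+y²) = √(-0.082² + 0.792²) = 0.79623
φ = atan2(y, x) mod 360° = atan2(0.792, -0.082) = 95.9111°
|p|² = ρ² + z² = 0.79623² + 0.534² = 0.91914
κ = 2ρ / |p|² = 2×0.79623 / 0.91914 = 1.73255
θ = 2·atan2(ρ, z) = 2·atan2(0.79623, 0.534) = 1.96007 rad
ℓ = θ/κ = 1.96007/1.73255 = 1.13132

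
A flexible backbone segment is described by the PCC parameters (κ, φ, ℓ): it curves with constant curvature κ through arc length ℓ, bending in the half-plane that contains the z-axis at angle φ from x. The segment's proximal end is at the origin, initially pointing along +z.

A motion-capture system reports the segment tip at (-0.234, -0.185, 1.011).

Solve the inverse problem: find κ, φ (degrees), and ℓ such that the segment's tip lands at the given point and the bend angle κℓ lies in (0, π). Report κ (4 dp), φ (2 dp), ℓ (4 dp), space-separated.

0.5369 218.33 1.0687

ρ = √(x²+y²) = √(-0.234² + -0.185²) = 0.29830
φ = atan2(y, x) mod 360° = atan2(-0.185, -0.234) = 218.3298°
|p|² = ρ² + z² = 0.29830² + 1.011² = 1.11110
κ = 2ρ / |p|² = 2×0.29830 / 1.11110 = 0.53694
θ = 2·atan2(ρ, z) = 2·atan2(0.29830, 1.011) = 0.57382 rad
ℓ = θ/κ = 0.57382/0.53694 = 1.06869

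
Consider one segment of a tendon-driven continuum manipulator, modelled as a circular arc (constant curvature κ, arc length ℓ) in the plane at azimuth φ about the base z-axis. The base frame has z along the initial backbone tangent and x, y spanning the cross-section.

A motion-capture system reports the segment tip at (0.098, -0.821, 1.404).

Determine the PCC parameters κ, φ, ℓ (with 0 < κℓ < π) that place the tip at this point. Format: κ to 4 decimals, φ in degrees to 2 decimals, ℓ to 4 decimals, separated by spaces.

0.6229 276.81 1.7089

ρ = √(x²+y²) = √(0.098² + -0.821²) = 0.82683
φ = atan2(y, x) mod 360° = atan2(-0.821, 0.098) = 276.8070°
|p|² = ρ² + z² = 0.82683² + 1.404² = 2.65486
κ = 2ρ / |p|² = 2×0.82683 / 2.65486 = 0.62288
θ = 2·atan2(ρ, z) = 2·atan2(0.82683, 1.404) = 1.06445 rad
ℓ = θ/κ = 1.06445/0.62288 = 1.70892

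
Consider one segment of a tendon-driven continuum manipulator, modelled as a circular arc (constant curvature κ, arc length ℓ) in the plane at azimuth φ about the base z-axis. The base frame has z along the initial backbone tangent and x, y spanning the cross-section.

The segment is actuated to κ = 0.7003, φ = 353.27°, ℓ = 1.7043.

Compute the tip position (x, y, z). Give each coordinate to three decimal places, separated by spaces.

0.896 -0.106 1.328

θ = κ·ℓ = 0.7003 × 1.7043 = 1.19352 rad
ρ = (1 − cos θ)/κ = (1 − 0.36839)/0.7003 = 0.90192
z = sin θ / κ = 0.92967/0.7003 = 1.32753
x = ρ cos φ = 0.90192 × cos(353.27°) = 0.89570
y = ρ sin φ = 0.90192 × sin(353.27°) = -0.10570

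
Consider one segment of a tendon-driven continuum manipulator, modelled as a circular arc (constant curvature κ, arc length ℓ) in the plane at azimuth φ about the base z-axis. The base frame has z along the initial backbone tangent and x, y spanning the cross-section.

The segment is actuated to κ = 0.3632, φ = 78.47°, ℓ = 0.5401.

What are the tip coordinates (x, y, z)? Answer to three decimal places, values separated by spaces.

θ = κ·ℓ = 0.3632 × 0.5401 = 0.19616 rad
ρ = (1 − cos θ)/κ = (1 − 0.98082)/0.3632 = 0.05280
z = sin θ / κ = 0.19491/0.3632 = 0.53664
x = ρ cos φ = 0.05280 × cos(78.47°) = 0.01055
y = ρ sin φ = 0.05280 × sin(78.47°) = 0.05174

0.011 0.052 0.537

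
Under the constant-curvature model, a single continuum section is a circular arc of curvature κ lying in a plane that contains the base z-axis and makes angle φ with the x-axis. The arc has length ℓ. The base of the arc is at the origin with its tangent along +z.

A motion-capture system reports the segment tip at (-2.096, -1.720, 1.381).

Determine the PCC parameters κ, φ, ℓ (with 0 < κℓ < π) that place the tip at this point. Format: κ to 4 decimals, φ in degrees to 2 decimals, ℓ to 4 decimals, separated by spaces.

0.5857 219.37 3.7553

ρ = √(x²+y²) = √(-2.096² + -1.720²) = 2.71139
φ = atan2(y, x) mod 360° = atan2(-1.720, -2.096) = 219.3727°
|p|² = ρ² + z² = 2.71139² + 1.381² = 9.25878
κ = 2ρ / |p|² = 2×2.71139 / 9.25878 = 0.58569
θ = 2·atan2(ρ, z) = 2·atan2(2.71139, 1.381) = 2.19942 rad
ℓ = θ/κ = 2.19942/0.58569 = 3.75526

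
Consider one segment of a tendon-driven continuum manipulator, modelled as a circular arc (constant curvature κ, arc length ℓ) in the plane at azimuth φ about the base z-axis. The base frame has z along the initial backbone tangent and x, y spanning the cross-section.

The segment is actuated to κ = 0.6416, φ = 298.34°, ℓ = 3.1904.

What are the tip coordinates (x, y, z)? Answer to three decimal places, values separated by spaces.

θ = κ·ℓ = 0.6416 × 3.1904 = 2.04696 rad
ρ = (1 − cos θ)/κ = (1 − -0.45837)/0.6416 = 2.27303
z = sin θ / κ = 0.88876/0.6416 = 1.38522
x = ρ cos φ = 2.27303 × cos(298.34°) = 1.07901
y = ρ sin φ = 2.27303 × sin(298.34°) = -2.00060

1.079 -2.001 1.385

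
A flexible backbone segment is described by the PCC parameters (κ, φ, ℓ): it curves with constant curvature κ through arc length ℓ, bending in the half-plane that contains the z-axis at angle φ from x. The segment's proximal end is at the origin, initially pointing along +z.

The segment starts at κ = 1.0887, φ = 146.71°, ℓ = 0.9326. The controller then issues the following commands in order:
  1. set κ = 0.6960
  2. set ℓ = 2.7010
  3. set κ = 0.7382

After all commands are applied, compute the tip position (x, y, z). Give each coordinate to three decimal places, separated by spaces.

initial: κ=1.0887, φ=146.71°, ℓ=0.9326
cmd 1: set κ=0.6960 → (κ,φ,ℓ)=(0.6960,146.71°,0.9326) → tip=(-0.2442,0.1604,0.8685)
cmd 2: set ℓ=2.7010 → (κ,φ,ℓ)=(0.6960,146.71°,2.7010) → tip=(-1.5664,1.0285,1.3687)
cmd 3: set κ=0.7382 → (κ,φ,ℓ)=(0.7382,146.71°,2.7010) → tip=(-1.5973,1.0488,1.2352)

-1.597 1.049 1.235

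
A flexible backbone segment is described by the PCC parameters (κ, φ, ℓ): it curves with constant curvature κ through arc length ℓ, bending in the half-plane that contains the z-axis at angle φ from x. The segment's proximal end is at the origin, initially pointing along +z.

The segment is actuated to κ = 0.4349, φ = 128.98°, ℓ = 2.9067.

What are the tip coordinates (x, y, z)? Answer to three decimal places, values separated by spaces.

θ = κ·ℓ = 0.4349 × 2.9067 = 1.26412 rad
ρ = (1 − cos θ)/κ = (1 − 0.30189)/0.4349 = 1.60522
z = sin θ / κ = 0.95334/0.4349 = 2.19210
x = ρ cos φ = 1.60522 × cos(128.98°) = -1.00976
y = ρ sin φ = 1.60522 × sin(128.98°) = 1.24785

-1.010 1.248 2.192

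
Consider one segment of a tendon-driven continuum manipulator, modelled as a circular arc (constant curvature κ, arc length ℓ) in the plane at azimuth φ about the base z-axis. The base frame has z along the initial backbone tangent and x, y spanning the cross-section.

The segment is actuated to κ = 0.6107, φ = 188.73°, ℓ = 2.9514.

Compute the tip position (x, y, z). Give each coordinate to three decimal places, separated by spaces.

-1.990 -0.306 1.594

θ = κ·ℓ = 0.6107 × 2.9514 = 1.80242 rad
ρ = (1 − cos θ)/κ = (1 − -0.22956)/0.6107 = 2.01336
z = sin θ / κ = 0.97329/0.6107 = 1.59374
x = ρ cos φ = 2.01336 × cos(188.73°) = -1.99003
y = ρ sin φ = 2.01336 × sin(188.73°) = -0.30558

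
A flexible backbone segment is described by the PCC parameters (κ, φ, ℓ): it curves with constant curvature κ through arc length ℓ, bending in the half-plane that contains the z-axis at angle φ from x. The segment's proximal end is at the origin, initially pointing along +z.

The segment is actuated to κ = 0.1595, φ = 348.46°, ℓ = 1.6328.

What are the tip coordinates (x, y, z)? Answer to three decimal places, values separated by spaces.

θ = κ·ℓ = 0.1595 × 1.6328 = 0.26043 rad
ρ = (1 − cos θ)/κ = (1 − 0.96628)/0.1595 = 0.21142
z = sin θ / κ = 0.25750/0.1595 = 1.61441
x = ρ cos φ = 0.21142 × cos(348.46°) = 0.20714
y = ρ sin φ = 0.21142 × sin(348.46°) = -0.04229

0.207 -0.042 1.614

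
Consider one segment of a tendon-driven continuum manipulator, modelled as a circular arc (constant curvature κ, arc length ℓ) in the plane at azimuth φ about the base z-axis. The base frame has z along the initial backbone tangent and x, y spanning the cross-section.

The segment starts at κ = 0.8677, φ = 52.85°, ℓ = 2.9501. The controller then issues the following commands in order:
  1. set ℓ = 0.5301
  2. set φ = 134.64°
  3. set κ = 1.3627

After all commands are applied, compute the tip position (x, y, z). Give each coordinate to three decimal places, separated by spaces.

-0.129 0.130 0.485

initial: κ=0.8677, φ=52.85°, ℓ=2.9501
cmd 1: set ℓ=0.5301 → (κ,φ,ℓ)=(0.8677,52.85°,0.5301) → tip=(0.0723,0.0955,0.5116)
cmd 2: set φ=134.64° → (κ,φ,ℓ)=(0.8677,134.64°,0.5301) → tip=(-0.0842,0.0852,0.5116)
cmd 3: set κ=1.3627 → (κ,φ,ℓ)=(1.3627,134.64°,0.5301) → tip=(-0.1288,0.1304,0.4852)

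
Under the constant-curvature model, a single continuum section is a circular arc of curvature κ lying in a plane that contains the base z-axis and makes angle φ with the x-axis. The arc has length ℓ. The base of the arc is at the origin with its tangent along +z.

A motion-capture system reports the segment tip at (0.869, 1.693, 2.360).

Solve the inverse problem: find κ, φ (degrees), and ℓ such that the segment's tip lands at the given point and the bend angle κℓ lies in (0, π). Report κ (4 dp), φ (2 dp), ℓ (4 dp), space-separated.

0.4141 62.83 3.2775

ρ = √(x²+y²) = √(0.869² + 1.693²) = 1.90300
φ = atan2(y, x) mod 360° = atan2(1.693, 0.869) = 62.8290°
|p|² = ρ² + z² = 1.90300² + 2.360² = 9.19101
κ = 2ρ / |p|² = 2×1.90300 / 9.19101 = 0.41410
θ = 2·atan2(ρ, z) = 2·atan2(1.90300, 2.360) = 1.35721 rad
ℓ = θ/κ = 1.35721/0.41410 = 3.27749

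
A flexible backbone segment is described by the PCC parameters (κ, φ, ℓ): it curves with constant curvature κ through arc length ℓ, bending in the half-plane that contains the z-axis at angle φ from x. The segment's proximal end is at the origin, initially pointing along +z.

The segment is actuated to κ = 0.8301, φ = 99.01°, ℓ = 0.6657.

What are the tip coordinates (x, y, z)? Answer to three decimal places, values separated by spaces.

θ = κ·ℓ = 0.8301 × 0.6657 = 0.55260 rad
ρ = (1 − cos θ)/κ = (1 − 0.85116)/0.8301 = 0.17930
z = sin θ / κ = 0.52490/0.8301 = 0.63233
x = ρ cos φ = 0.17930 × cos(99.01°) = -0.02808
y = ρ sin φ = 0.17930 × sin(99.01°) = 0.17709

-0.028 0.177 0.632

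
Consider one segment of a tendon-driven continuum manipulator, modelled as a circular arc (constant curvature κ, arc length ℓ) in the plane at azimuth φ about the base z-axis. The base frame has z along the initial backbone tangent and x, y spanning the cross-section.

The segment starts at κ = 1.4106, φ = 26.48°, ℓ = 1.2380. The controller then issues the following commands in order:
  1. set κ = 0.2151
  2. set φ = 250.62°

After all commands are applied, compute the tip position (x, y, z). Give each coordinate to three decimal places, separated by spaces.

initial: κ=1.4106, φ=26.48°, ℓ=1.2380
cmd 1: set κ=0.2151 → (κ,φ,ℓ)=(0.2151,26.48°,1.2380) → tip=(0.1467,0.0731,1.2234)
cmd 2: set φ=250.62° → (κ,φ,ℓ)=(0.2151,250.62°,1.2380) → tip=(-0.0544,-0.1546,1.2234)

-0.054 -0.155 1.223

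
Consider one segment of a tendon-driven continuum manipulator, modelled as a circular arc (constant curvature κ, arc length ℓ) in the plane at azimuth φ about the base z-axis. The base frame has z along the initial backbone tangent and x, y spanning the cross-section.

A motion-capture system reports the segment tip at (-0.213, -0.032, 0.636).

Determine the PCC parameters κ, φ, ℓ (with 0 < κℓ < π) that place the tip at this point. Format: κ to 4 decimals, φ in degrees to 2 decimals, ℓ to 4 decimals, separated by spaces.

ρ = √(x²+y²) = √(-0.213² + -0.032²) = 0.21539
φ = atan2(y, x) mod 360° = atan2(-0.032, -0.213) = 188.5439°
|p|² = ρ² + z² = 0.21539² + 0.636² = 0.45089
κ = 2ρ / |p|² = 2×0.21539 / 0.45089 = 0.95540
θ = 2·atan2(ρ, z) = 2·atan2(0.21539, 0.636) = 0.65308 rad
ℓ = θ/κ = 0.65308/0.95540 = 0.68357

0.9554 188.54 0.6836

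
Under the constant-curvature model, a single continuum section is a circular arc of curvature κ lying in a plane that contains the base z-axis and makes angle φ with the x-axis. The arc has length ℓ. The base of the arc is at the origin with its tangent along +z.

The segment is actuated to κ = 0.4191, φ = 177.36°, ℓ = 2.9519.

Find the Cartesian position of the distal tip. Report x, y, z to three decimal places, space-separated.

-1.603 0.074 2.254

θ = κ·ℓ = 0.4191 × 2.9519 = 1.23714 rad
ρ = (1 − cos θ)/κ = (1 − 0.32750)/0.4191 = 1.60463
z = sin θ / κ = 0.94485/0.4191 = 2.25448
x = ρ cos φ = 1.60463 × cos(177.36°) = -1.60293
y = ρ sin φ = 1.60463 × sin(177.36°) = 0.07391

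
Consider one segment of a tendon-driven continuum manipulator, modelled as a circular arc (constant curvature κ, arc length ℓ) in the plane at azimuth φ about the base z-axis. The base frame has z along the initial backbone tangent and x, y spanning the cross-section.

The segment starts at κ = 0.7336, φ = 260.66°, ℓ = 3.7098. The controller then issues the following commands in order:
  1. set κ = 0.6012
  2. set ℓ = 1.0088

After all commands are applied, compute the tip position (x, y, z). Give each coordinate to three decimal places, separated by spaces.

initial: κ=0.7336, φ=260.66°, ℓ=3.7098
cmd 1: set κ=0.6012 → (κ,φ,ℓ)=(0.6012,260.66°,3.7098) → tip=(-0.4354,-2.6470,1.3145)
cmd 2: set ℓ=1.0088 → (κ,φ,ℓ)=(0.6012,260.66°,1.0088) → tip=(-0.0481,-0.2927,0.9481)

-0.048 -0.293 0.948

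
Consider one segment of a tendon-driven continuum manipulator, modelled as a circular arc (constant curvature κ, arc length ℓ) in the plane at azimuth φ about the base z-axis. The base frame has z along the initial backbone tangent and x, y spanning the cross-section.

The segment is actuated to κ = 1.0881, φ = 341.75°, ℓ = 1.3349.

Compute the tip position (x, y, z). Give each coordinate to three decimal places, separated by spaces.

0.770 -0.254 0.913

θ = κ·ℓ = 1.0881 × 1.3349 = 1.45250 rad
ρ = (1 − cos θ)/κ = (1 − 0.11802)/1.0881 = 0.81057
z = sin θ / κ = 0.99301/1.0881 = 0.91261
x = ρ cos φ = 0.81057 × cos(341.75°) = 0.76980
y = ρ sin φ = 0.81057 × sin(341.75°) = -0.25384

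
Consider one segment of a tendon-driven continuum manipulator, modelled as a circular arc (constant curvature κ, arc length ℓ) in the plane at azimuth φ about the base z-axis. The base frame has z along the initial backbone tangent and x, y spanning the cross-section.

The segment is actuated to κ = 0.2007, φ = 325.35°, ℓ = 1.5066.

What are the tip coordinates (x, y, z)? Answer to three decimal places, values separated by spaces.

0.186 -0.129 1.484

θ = κ·ℓ = 0.2007 × 1.5066 = 0.30237 rad
ρ = (1 − cos θ)/κ = (1 − 0.95463)/0.2007 = 0.22605
z = sin θ / κ = 0.29779/0.2007 = 1.48375
x = ρ cos φ = 0.22605 × cos(325.35°) = 0.18596
y = ρ sin φ = 0.22605 × sin(325.35°) = -0.12852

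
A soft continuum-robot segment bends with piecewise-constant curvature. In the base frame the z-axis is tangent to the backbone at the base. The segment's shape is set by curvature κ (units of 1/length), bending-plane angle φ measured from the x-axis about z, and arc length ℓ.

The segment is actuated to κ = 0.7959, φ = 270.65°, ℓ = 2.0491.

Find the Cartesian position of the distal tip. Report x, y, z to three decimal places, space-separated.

0.015 -1.332 1.254

θ = κ·ℓ = 0.7959 × 2.0491 = 1.63088 rad
ρ = (1 − cos θ)/κ = (1 − -0.06005)/0.7959 = 1.33188
z = sin θ / κ = 0.99820/0.7959 = 1.25417
x = ρ cos φ = 1.33188 × cos(270.65°) = 0.01511
y = ρ sin φ = 1.33188 × sin(270.65°) = -1.33180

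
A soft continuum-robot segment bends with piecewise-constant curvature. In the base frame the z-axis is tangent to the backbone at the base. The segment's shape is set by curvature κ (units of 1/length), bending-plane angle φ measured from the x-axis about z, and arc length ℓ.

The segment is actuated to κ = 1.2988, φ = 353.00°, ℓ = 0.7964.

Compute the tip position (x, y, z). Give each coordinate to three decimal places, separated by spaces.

0.374 -0.046 0.662

θ = κ·ℓ = 1.2988 × 0.7964 = 1.03436 rad
ρ = (1 − cos θ)/κ = (1 − 0.51107)/1.2988 = 0.37645
z = sin θ / κ = 0.85954/1.2988 = 0.66179
x = ρ cos φ = 0.37645 × cos(353.00°) = 0.37364
y = ρ sin φ = 0.37645 × sin(353.00°) = -0.04588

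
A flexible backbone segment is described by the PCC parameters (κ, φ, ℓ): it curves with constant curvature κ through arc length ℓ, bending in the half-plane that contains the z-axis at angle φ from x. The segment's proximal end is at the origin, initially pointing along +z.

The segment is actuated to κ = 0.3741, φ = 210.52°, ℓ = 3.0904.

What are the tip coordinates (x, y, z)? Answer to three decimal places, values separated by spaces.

θ = κ·ℓ = 0.3741 × 3.0904 = 1.15612 rad
ρ = (1 − cos θ)/κ = (1 − 0.40289)/0.3741 = 1.59611
z = sin θ / κ = 0.91525/0.3741 = 2.44653
x = ρ cos φ = 1.59611 × cos(210.52°) = -1.37497
y = ρ sin φ = 1.59611 × sin(210.52°) = -0.81057

-1.375 -0.811 2.447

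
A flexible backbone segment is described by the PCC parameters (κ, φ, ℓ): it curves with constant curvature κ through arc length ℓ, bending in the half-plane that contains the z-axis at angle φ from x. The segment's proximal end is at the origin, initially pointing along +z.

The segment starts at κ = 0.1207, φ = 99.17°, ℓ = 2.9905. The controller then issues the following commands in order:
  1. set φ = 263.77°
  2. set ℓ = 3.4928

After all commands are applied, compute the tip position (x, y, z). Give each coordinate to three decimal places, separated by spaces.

initial: κ=0.1207, φ=99.17°, ℓ=2.9905
cmd 1: set φ=263.77° → (κ,φ,ℓ)=(0.1207,263.77°,2.9905) → tip=(-0.0579,-0.5307,2.9260)
cmd 2: set ℓ=3.4928 → (κ,φ,ℓ)=(0.1207,263.77°,3.4928) → tip=(-0.0787,-0.7211,3.3903)

-0.079 -0.721 3.390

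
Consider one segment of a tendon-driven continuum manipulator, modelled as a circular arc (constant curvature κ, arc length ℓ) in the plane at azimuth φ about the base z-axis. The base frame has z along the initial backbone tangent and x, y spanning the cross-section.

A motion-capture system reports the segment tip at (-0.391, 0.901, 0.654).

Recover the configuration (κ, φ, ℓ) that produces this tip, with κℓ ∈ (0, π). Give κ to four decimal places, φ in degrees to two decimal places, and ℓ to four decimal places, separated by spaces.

1.4108 113.46 1.3941

ρ = √(x²+y²) = √(-0.391² + 0.901²) = 0.98218
φ = atan2(y, x) mod 360° = atan2(0.901, -0.391) = 113.4590°
|p|² = ρ² + z² = 0.98218² + 0.654² = 1.39240
κ = 2ρ / |p|² = 2×0.98218 / 1.39240 = 1.41078
θ = 2·atan2(ρ, z) = 2·atan2(0.98218, 0.654) = 1.96670 rad
ℓ = θ/κ = 1.96670/1.41078 = 1.39405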